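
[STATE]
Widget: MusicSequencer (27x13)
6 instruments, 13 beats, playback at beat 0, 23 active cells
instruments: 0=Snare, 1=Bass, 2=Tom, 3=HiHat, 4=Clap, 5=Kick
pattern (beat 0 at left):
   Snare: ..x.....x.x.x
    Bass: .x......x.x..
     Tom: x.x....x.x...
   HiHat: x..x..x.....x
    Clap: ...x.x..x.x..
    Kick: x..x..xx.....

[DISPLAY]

      ▼123456789012        
 Snare··█·····█·█·█        
  Bass·█······█·█··        
   Tom█·█····█·█···        
 HiHat█··█··█·····█        
  Clap···█·█··█·█··        
  Kick█··█··██·····        
                           
                           
                           
                           
                           
                           


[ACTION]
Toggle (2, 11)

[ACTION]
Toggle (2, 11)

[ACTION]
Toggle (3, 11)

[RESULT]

      ▼123456789012        
 Snare··█·····█·█·█        
  Bass·█······█·█··        
   Tom█·█····█·█···        
 HiHat█··█··█····██        
  Clap···█·█··█·█··        
  Kick█··█··██·····        
                           
                           
                           
                           
                           
                           


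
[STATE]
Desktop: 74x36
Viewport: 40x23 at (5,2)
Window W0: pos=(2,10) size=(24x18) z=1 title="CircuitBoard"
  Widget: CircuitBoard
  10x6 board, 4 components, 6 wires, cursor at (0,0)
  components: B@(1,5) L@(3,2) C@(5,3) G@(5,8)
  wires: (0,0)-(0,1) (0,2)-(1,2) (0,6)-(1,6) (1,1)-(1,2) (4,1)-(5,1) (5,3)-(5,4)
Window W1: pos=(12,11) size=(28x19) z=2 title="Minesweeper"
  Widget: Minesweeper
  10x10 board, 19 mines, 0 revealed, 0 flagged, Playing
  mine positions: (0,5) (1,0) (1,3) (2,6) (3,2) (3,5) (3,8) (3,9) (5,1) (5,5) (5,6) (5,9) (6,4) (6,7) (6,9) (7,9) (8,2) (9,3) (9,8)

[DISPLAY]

                                        
                                        
                                        
                                        
                                        
                                        
                                        
                                        
━━━━━━━━━━━━━━━━━━━━┓                   
ircuitB┏━━━━━━━━━━━━━━━━━━━━━━━━━━┓     
───────┃ Minesweeper              ┃     
 0 1 2 ┠──────────────────────────┨     
 [.]─ ·┃■■■■■■■■■■                ┃     
       ┃■■■■■■■■■■                ┃     
      ·┃■■■■■■■■■■                ┃     
       ┃■■■■■■■■■■                ┃     
       ┃■■■■■■■■■■                ┃     
       ┃■■■■■■■■■■                ┃     
       ┃■■■■■■■■■■                ┃     
       ┃■■■■■■■■■■                ┃     
      ·┃■■■■■■■■■■                ┃     
      │┃■■■■■■■■■■                ┃     
      ·┃                          ┃     


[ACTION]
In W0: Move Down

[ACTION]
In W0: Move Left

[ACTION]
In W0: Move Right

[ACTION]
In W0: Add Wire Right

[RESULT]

                                        
                                        
                                        
                                        
                                        
                                        
                                        
                                        
━━━━━━━━━━━━━━━━━━━━┓                   
ircuitB┏━━━━━━━━━━━━━━━━━━━━━━━━━━┓     
───────┃ Minesweeper              ┃     
 0 1 2 ┠──────────────────────────┨     
  · ─ ·┃■■■■■■■■■■                ┃     
       ┃■■■■■■■■■■                ┃     
     [.┃■■■■■■■■■■                ┃     
       ┃■■■■■■■■■■                ┃     
       ┃■■■■■■■■■■                ┃     
       ┃■■■■■■■■■■                ┃     
       ┃■■■■■■■■■■                ┃     
       ┃■■■■■■■■■■                ┃     
      ·┃■■■■■■■■■■                ┃     
      │┃■■■■■■■■■■                ┃     
      ·┃                          ┃     


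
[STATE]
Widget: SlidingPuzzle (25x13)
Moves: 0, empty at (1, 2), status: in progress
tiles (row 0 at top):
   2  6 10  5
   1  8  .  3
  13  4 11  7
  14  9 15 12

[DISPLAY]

┌────┬────┬────┬────┐    
│  2 │  6 │ 10 │  5 │    
├────┼────┼────┼────┤    
│  1 │  8 │    │  3 │    
├────┼────┼────┼────┤    
│ 13 │  4 │ 11 │  7 │    
├────┼────┼────┼────┤    
│ 14 │  9 │ 15 │ 12 │    
└────┴────┴────┴────┘    
Moves: 0                 
                         
                         
                         


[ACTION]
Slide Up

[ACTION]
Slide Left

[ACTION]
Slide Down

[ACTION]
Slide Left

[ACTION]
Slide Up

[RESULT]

┌────┬────┬────┬────┐    
│  2 │  6 │ 10 │  5 │    
├────┼────┼────┼────┤    
│  1 │  8 │ 11 │  3 │    
├────┼────┼────┼────┤    
│ 13 │  4 │  7 │    │    
├────┼────┼────┼────┤    
│ 14 │  9 │ 15 │ 12 │    
└────┴────┴────┴────┘    
Moves: 4                 
                         
                         
                         


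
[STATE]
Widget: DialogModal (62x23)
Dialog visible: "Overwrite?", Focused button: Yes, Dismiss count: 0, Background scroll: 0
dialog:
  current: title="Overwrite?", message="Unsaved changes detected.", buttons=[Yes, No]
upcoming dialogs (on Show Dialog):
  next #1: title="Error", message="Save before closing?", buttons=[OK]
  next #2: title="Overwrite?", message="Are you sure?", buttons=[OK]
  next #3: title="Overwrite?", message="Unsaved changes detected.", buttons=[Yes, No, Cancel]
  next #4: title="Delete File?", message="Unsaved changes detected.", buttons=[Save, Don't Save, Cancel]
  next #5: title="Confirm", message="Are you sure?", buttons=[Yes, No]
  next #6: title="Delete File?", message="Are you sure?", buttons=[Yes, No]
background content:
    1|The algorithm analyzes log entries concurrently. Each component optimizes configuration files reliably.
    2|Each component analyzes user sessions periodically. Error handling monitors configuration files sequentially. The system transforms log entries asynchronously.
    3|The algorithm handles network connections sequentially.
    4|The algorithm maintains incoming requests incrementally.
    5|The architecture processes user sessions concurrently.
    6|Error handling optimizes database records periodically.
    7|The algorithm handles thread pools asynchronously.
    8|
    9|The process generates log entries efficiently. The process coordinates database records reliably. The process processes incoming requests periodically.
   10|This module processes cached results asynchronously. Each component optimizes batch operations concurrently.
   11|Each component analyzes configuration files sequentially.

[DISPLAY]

The algorithm analyzes log entries concurrently. Each componen
Each component analyzes user sessions periodically. Error hand
The algorithm handles network connections sequentially.       
The algorithm maintains incoming requests incrementally.      
The architecture processes user sessions concurrently.        
Error handling optimizes database records periodically.       
The algorithm handles thread pools asynchronously.            
                                                              
The process generates log entries efficiently. The process coo
This module proc┌───────────────────────────┐nously. Each comp
Each component a│         Overwrite?        │equentially.     
                │ Unsaved changes detected. │                 
                │         [Yes]  No         │                 
                └───────────────────────────┘                 
                                                              
                                                              
                                                              
                                                              
                                                              
                                                              
                                                              
                                                              
                                                              


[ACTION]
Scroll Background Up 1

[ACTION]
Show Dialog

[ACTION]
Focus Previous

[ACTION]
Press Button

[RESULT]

The algorithm analyzes log entries concurrently. Each componen
Each component analyzes user sessions periodically. Error hand
The algorithm handles network connections sequentially.       
The algorithm maintains incoming requests incrementally.      
The architecture processes user sessions concurrently.        
Error handling optimizes database records periodically.       
The algorithm handles thread pools asynchronously.            
                                                              
The process generates log entries efficiently. The process coo
This module processes cached results asynchronously. Each comp
Each component analyzes configuration files sequentially.     
                                                              
                                                              
                                                              
                                                              
                                                              
                                                              
                                                              
                                                              
                                                              
                                                              
                                                              
                                                              


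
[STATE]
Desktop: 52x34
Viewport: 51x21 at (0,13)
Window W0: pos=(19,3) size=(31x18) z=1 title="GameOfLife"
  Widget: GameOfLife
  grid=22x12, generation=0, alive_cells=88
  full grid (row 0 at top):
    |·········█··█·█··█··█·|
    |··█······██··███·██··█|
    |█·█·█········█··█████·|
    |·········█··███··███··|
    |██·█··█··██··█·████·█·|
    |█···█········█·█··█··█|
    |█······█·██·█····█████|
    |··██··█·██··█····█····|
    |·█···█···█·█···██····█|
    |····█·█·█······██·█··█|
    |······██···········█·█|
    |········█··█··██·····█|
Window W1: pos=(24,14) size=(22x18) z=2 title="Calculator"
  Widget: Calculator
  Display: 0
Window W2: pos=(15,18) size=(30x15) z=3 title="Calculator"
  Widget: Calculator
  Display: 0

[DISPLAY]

                   ┃█······█·██·█····█████       ┃ 
                   ┃··██┏━━━━━━━━━━━━━━━━━━━━┓   ┃ 
                   ┃·█··┃ Calculator         ┃   ┃ 
                   ┃····┠────────────────────┨   ┃ 
                   ┃····┃                   0┃   ┃ 
               ┏━━━━━━━━━━━━━━━━━━━━━━━━━━━━┓┃   ┃ 
               ┃ Calculator                 ┃┃   ┃ 
               ┠────────────────────────────┨┃━━━┛ 
               ┃                           0┃┃     
               ┃┌───┬───┬───┬───┐           ┃┃     
               ┃│ 7 │ 8 │ 9 │ ÷ │           ┃┃     
               ┃├───┼───┼───┼───┤           ┃┃     
               ┃│ 4 │ 5 │ 6 │ × │           ┃┃     
               ┃├───┼───┼───┼───┤           ┃┃     
               ┃│ 1 │ 2 │ 3 │ - │           ┃┃     
               ┃├───┼───┼───┼───┤           ┃┃     
               ┃│ 0 │ . │ = │ + │           ┃┃     
               ┃├───┼───┼───┼───┤           ┃┃     
               ┃│ C │ MC│ MR│ M+│           ┃┛     
               ┗━━━━━━━━━━━━━━━━━━━━━━━━━━━━┛      
                                                   


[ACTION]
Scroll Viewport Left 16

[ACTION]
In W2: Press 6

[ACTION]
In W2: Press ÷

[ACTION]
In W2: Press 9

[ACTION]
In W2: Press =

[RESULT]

                   ┃█······█·██·█····█████       ┃ 
                   ┃··██┏━━━━━━━━━━━━━━━━━━━━┓   ┃ 
                   ┃·█··┃ Calculator         ┃   ┃ 
                   ┃····┠────────────────────┨   ┃ 
                   ┃····┃                   0┃   ┃ 
               ┏━━━━━━━━━━━━━━━━━━━━━━━━━━━━┓┃   ┃ 
               ┃ Calculator                 ┃┃   ┃ 
               ┠────────────────────────────┨┃━━━┛ 
               ┃                0.6666666667┃┃     
               ┃┌───┬───┬───┬───┐           ┃┃     
               ┃│ 7 │ 8 │ 9 │ ÷ │           ┃┃     
               ┃├───┼───┼───┼───┤           ┃┃     
               ┃│ 4 │ 5 │ 6 │ × │           ┃┃     
               ┃├───┼───┼───┼───┤           ┃┃     
               ┃│ 1 │ 2 │ 3 │ - │           ┃┃     
               ┃├───┼───┼───┼───┤           ┃┃     
               ┃│ 0 │ . │ = │ + │           ┃┃     
               ┃├───┼───┼───┼───┤           ┃┃     
               ┃│ C │ MC│ MR│ M+│           ┃┛     
               ┗━━━━━━━━━━━━━━━━━━━━━━━━━━━━┛      
                                                   


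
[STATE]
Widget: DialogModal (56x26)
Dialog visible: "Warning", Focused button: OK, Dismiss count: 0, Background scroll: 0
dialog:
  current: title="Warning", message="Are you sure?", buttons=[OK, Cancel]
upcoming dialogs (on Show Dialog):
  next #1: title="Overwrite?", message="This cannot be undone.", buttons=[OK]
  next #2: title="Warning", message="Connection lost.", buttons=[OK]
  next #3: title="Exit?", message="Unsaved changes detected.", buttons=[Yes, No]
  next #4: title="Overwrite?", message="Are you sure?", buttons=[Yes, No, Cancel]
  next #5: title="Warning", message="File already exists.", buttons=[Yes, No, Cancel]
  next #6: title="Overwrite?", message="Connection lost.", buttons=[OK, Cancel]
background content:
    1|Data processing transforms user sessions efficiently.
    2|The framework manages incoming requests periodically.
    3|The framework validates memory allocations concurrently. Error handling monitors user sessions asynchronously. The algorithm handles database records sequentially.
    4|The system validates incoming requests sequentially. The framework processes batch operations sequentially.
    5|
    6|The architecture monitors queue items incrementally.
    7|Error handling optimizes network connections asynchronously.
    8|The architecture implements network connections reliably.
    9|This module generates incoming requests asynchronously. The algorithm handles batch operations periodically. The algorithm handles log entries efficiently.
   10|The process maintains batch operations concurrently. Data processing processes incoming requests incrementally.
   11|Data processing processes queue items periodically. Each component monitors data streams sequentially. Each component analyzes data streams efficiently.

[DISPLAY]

Data processing transforms user sessions efficiently.   
The framework manages incoming requests periodically.   
The framework validates memory allocations concurrently.
The system validates incoming requests sequentially. The
                                                        
The architecture monitors queue items incrementally.    
Error handling optimizes network connections asynchronou
The architecture implements network connections reliably
This module generates incoming requests asynchronously. 
The process maintains batch operations concurrently. Dat
Data processing pro┌───────────────┐s periodically. Each
                   │    Warning    │                    
                   │ Are you sure? │                    
                   │ [OK]  Cancel  │                    
                   └───────────────┘                    
                                                        
                                                        
                                                        
                                                        
                                                        
                                                        
                                                        
                                                        
                                                        
                                                        
                                                        


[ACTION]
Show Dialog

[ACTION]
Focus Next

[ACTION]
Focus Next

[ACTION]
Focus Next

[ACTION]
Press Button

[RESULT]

Data processing transforms user sessions efficiently.   
The framework manages incoming requests periodically.   
The framework validates memory allocations concurrently.
The system validates incoming requests sequentially. The
                                                        
The architecture monitors queue items incrementally.    
Error handling optimizes network connections asynchronou
The architecture implements network connections reliably
This module generates incoming requests asynchronously. 
The process maintains batch operations concurrently. Dat
Data processing processes queue items periodically. Each
                                                        
                                                        
                                                        
                                                        
                                                        
                                                        
                                                        
                                                        
                                                        
                                                        
                                                        
                                                        
                                                        
                                                        
                                                        


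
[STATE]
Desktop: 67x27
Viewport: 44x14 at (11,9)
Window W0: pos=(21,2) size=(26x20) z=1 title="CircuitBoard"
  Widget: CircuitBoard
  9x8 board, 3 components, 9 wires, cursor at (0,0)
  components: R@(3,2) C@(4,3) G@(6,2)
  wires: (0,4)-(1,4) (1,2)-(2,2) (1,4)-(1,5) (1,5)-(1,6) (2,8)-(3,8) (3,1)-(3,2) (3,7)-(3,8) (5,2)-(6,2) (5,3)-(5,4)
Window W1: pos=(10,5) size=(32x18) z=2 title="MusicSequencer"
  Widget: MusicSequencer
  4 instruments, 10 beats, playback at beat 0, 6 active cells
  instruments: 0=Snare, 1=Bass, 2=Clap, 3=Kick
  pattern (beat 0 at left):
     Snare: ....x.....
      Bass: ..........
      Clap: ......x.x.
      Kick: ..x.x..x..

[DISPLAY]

 Snare····█·····              ┃    ┃        
  Bass··········              ┃    ┃        
  Clap······█·█·              ┃    ┃        
  Kick··█·█··█··              ┃    ┃        
                              ┃    ┃        
                              ┃    ┃        
                              ┃    ┃        
                              ┃·   ┃        
                              ┃    ┃        
                              ┃    ┃        
                              ┃    ┃        
                              ┃    ┃        
                              ┃━━━━┛        
━━━━━━━━━━━━━━━━━━━━━━━━━━━━━━┛             


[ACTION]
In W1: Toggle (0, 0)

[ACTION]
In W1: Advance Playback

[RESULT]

 Snare█···█·····              ┃    ┃        
  Bass··········              ┃    ┃        
  Clap······█·█·              ┃    ┃        
  Kick··█·█··█··              ┃    ┃        
                              ┃    ┃        
                              ┃    ┃        
                              ┃    ┃        
                              ┃·   ┃        
                              ┃    ┃        
                              ┃    ┃        
                              ┃    ┃        
                              ┃    ┃        
                              ┃━━━━┛        
━━━━━━━━━━━━━━━━━━━━━━━━━━━━━━┛             


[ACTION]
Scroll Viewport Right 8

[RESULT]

··█·····              ┃    ┃                
········              ┃    ┃                
····█·█·              ┃    ┃                
█·█··█··              ┃    ┃                
                      ┃    ┃                
                      ┃    ┃                
                      ┃    ┃                
                      ┃·   ┃                
                      ┃    ┃                
                      ┃    ┃                
                      ┃    ┃                
                      ┃    ┃                
                      ┃━━━━┛                
━━━━━━━━━━━━━━━━━━━━━━┛                     


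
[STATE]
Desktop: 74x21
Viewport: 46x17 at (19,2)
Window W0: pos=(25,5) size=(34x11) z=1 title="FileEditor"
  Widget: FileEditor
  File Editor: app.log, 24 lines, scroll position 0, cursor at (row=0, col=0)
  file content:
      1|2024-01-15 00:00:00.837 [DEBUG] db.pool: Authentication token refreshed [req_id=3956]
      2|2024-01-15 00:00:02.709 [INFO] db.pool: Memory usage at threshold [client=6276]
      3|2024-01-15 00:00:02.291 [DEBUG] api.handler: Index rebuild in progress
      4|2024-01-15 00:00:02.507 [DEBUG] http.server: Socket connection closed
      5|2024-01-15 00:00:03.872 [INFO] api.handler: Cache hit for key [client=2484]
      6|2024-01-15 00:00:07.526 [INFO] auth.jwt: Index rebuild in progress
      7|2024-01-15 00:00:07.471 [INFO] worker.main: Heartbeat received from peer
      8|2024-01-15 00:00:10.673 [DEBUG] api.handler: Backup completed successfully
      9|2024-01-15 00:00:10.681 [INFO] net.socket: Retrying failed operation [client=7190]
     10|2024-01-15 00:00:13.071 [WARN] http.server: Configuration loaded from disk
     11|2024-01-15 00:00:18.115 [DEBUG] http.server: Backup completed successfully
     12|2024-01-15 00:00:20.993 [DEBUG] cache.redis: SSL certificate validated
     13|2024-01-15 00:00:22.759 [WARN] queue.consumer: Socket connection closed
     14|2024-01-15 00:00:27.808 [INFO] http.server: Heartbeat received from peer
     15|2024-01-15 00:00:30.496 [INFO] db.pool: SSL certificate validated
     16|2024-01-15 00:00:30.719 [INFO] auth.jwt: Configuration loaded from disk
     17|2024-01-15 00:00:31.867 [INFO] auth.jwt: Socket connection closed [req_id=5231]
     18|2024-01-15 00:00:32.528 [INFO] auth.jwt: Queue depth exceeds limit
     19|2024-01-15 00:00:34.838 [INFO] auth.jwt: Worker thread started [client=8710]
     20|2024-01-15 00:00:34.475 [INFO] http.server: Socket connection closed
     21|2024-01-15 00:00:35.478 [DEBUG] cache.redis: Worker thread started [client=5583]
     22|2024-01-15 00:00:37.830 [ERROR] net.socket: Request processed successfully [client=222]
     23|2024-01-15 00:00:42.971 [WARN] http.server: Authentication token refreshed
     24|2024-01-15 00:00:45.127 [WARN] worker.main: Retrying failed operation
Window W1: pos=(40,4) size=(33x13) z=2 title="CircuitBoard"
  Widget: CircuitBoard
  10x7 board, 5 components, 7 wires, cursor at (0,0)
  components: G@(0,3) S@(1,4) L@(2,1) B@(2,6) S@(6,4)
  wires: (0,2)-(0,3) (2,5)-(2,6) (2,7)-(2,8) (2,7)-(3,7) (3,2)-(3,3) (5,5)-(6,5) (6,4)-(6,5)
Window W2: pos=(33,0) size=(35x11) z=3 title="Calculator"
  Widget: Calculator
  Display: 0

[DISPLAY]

              ┠───────────────────────────────
              ┃                               
              ┃┌───┬───┬───┬───┐              
      ┏━━━━━━━┃│ 7 │ 8 │ 9 │ ÷ │              
      ┃ FileEd┃├───┼───┼───┼───┤              
      ┠───────┃│ 4 │ 5 │ 6 │ × │              
      ┃█024-01┃├───┼───┼───┼───┤              
      ┃2024-01┃│ 1 │ 2 │ 3 │ - │              
      ┃2024-01┗━━━━━━━━━━━━━━━━━━━━━━━━━━━━━━━
      ┃2024-01-15 00:┃                        
      ┃2024-01-15 00:┃2       L               
      ┃2024-01-15 00:┃                        
      ┃2024-01-15 00:┃3           · ─ ·       
      ┗━━━━━━━━━━━━━━┃                        
                     ┗━━━━━━━━━━━━━━━━━━━━━━━━
                                              
                                              


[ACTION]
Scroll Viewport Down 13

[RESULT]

              ┃┌───┬───┬───┬───┐              
      ┏━━━━━━━┃│ 7 │ 8 │ 9 │ ÷ │              
      ┃ FileEd┃├───┼───┼───┼───┤              
      ┠───────┃│ 4 │ 5 │ 6 │ × │              
      ┃█024-01┃├───┼───┼───┼───┤              
      ┃2024-01┃│ 1 │ 2 │ 3 │ - │              
      ┃2024-01┗━━━━━━━━━━━━━━━━━━━━━━━━━━━━━━━
      ┃2024-01-15 00:┃                        
      ┃2024-01-15 00:┃2       L               
      ┃2024-01-15 00:┃                        
      ┃2024-01-15 00:┃3           · ─ ·       
      ┗━━━━━━━━━━━━━━┃                        
                     ┗━━━━━━━━━━━━━━━━━━━━━━━━
                                              
                                              
                                              
                                              


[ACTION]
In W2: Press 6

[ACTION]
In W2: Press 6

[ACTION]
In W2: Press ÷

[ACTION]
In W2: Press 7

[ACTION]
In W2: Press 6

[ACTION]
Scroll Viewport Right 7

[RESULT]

       ┃┌───┬───┬───┬───┐                ┃━━━━
━━━━━━━┃│ 7 │ 8 │ 9 │ ÷ │                ┃    
 FileEd┃├───┼───┼───┼───┤                ┃────
───────┃│ 4 │ 5 │ 6 │ × │                ┃    
█024-01┃├───┼───┼───┼───┤                ┃    
2024-01┃│ 1 │ 2 │ 3 │ - │                ┃    
2024-01┗━━━━━━━━━━━━━━━━━━━━━━━━━━━━━━━━━┛    
2024-01-15 00:┃                               
2024-01-15 00:┃2       L               · ─ B  
2024-01-15 00:┃                               
2024-01-15 00:┃3           · ─ ·              
━━━━━━━━━━━━━━┃                               
              ┗━━━━━━━━━━━━━━━━━━━━━━━━━━━━━━━
                                              
                                              
                                              
                                              


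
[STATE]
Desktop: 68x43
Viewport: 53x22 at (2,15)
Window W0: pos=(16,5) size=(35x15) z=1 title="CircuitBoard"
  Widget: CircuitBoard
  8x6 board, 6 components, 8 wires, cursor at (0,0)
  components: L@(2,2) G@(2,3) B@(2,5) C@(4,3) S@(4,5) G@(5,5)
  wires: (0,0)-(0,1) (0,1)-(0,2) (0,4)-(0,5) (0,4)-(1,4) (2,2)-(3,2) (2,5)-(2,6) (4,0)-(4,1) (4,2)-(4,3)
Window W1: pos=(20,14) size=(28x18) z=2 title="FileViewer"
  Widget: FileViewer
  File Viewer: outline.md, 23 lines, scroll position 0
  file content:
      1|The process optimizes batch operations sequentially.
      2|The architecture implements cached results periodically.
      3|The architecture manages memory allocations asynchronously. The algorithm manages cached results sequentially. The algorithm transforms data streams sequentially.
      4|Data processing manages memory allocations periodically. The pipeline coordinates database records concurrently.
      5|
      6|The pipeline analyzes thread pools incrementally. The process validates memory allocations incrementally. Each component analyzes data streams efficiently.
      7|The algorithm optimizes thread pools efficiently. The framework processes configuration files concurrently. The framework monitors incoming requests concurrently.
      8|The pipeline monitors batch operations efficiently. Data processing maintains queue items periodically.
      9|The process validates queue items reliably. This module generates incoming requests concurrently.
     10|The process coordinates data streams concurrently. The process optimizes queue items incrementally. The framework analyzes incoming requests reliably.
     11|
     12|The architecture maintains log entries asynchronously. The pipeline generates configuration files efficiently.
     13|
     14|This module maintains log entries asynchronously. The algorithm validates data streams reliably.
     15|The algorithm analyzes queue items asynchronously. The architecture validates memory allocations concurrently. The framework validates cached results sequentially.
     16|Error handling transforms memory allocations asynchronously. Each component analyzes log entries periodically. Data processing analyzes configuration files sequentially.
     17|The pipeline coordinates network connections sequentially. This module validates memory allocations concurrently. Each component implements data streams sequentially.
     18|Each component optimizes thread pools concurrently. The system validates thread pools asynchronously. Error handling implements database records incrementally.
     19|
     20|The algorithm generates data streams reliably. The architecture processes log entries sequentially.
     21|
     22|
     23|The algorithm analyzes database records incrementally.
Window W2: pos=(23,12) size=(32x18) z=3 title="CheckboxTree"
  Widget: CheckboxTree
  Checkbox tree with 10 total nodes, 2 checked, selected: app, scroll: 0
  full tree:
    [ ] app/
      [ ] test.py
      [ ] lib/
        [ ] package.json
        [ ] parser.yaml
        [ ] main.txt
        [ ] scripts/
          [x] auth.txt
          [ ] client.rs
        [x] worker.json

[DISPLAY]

              ┃3  ┃ F┃>[-] app/                     ┃
              ┃   ┠──┃   [ ] test.py                ┃
              ┃4  ┃Th┃   [-] lib/                   ┃
              ┃   ┃Th┃     [ ] package.json         ┃
              ┗━━━┃Th┃     [ ] parser.yaml          ┃
                  ┃Da┃     [ ] main.txt             ┃
                  ┃  ┃     [-] scripts/             ┃
                  ┃Th┃       [x] auth.txt           ┃
                  ┃Th┃       [ ] client.rs          ┃
                  ┃Th┃     [x] worker.json          ┃
                  ┃Th┃                              ┃
                  ┃Th┃                              ┃
                  ┃  ┃                              ┃
                  ┃Th┃                              ┃
                  ┃  ┗━━━━━━━━━━━━━━━━━━━━━━━━━━━━━━┛
                  ┃This module maintains log▼┃       
                  ┗━━━━━━━━━━━━━━━━━━━━━━━━━━┛       
                                                     
                                                     
                                                     
                                                     
                                                     


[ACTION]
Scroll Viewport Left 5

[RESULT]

                ┃3  ┃ F┃>[-] app/                    
                ┃   ┠──┃   [ ] test.py               
                ┃4  ┃Th┃   [-] lib/                  
                ┃   ┃Th┃     [ ] package.json        
                ┗━━━┃Th┃     [ ] parser.yaml         
                    ┃Da┃     [ ] main.txt            
                    ┃  ┃     [-] scripts/            
                    ┃Th┃       [x] auth.txt          
                    ┃Th┃       [ ] client.rs         
                    ┃Th┃     [x] worker.json         
                    ┃Th┃                             
                    ┃Th┃                             
                    ┃  ┃                             
                    ┃Th┃                             
                    ┃  ┗━━━━━━━━━━━━━━━━━━━━━━━━━━━━━
                    ┃This module maintains log▼┃     
                    ┗━━━━━━━━━━━━━━━━━━━━━━━━━━┛     
                                                     
                                                     
                                                     
                                                     
                                                     


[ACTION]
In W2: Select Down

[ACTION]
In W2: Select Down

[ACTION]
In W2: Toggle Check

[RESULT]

                ┃3  ┃ F┃ [-] app/                    
                ┃   ┠──┃   [ ] test.py               
                ┃4  ┃Th┃>  [x] lib/                  
                ┃   ┃Th┃     [x] package.json        
                ┗━━━┃Th┃     [x] parser.yaml         
                    ┃Da┃     [x] main.txt            
                    ┃  ┃     [x] scripts/            
                    ┃Th┃       [x] auth.txt          
                    ┃Th┃       [x] client.rs         
                    ┃Th┃     [x] worker.json         
                    ┃Th┃                             
                    ┃Th┃                             
                    ┃  ┃                             
                    ┃Th┃                             
                    ┃  ┗━━━━━━━━━━━━━━━━━━━━━━━━━━━━━
                    ┃This module maintains log▼┃     
                    ┗━━━━━━━━━━━━━━━━━━━━━━━━━━┛     
                                                     
                                                     
                                                     
                                                     
                                                     


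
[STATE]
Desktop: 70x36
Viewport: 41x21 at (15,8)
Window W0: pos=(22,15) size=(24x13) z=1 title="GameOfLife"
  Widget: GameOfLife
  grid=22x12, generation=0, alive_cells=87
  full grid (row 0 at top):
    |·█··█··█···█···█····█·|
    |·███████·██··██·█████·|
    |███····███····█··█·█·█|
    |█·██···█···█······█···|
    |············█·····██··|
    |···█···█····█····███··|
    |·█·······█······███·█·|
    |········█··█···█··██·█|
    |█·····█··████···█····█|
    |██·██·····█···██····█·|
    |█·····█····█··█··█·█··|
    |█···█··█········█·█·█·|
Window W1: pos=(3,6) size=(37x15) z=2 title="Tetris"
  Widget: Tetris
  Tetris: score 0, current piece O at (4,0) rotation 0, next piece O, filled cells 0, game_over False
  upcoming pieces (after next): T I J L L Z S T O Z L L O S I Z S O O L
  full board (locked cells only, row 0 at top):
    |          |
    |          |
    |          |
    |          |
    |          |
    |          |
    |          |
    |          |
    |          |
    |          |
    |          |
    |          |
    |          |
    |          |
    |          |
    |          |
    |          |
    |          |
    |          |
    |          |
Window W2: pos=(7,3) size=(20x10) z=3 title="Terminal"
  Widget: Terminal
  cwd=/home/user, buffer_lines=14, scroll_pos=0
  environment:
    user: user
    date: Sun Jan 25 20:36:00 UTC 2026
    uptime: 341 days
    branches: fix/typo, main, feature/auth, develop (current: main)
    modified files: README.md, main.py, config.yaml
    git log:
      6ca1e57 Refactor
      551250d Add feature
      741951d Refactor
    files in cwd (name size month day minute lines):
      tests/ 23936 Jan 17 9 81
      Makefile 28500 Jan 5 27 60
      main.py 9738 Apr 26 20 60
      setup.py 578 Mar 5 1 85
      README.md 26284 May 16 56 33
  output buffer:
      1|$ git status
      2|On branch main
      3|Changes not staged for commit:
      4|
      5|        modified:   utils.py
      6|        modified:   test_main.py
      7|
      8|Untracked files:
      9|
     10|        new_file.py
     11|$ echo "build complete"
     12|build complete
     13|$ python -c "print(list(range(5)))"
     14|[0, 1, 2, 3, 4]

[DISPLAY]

 not staged┃────────────┨                
           ┃            ┃                
 modified: ┃            ┃                
 modified: ┃            ┃                
━━━━━━━━━━━┛            ┃                
                        ┃                
                        ┃                
Score:                  ┃━━━━━┓          
0                       ┃     ┃          
                        ┃─────┨          
                        ┃     ┃          
                        ┃█·█·█┃          
━━━━━━━━━━━━━━━━━━━━━━━━┛·█···┃          
       ┃············█·····██··┃          
       ┃···█···█····█····███··┃          
       ┃·█·······█······███·█·┃          
       ┃········█··█···█··██·█┃          
       ┃█·····█··████···█····█┃          
       ┃██·██·····█···██····█·┃          
       ┗━━━━━━━━━━━━━━━━━━━━━━┛          
                                         


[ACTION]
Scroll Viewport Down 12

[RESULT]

Score:                  ┃━━━━━┓          
0                       ┃     ┃          
                        ┃─────┨          
                        ┃     ┃          
                        ┃█·█·█┃          
━━━━━━━━━━━━━━━━━━━━━━━━┛·█···┃          
       ┃············█·····██··┃          
       ┃···█···█····█····███··┃          
       ┃·█·······█······███·█·┃          
       ┃········█··█···█··██·█┃          
       ┃█·····█··████···█····█┃          
       ┃██·██·····█···██····█·┃          
       ┗━━━━━━━━━━━━━━━━━━━━━━┛          
                                         
                                         
                                         
                                         
                                         
                                         
                                         
                                         


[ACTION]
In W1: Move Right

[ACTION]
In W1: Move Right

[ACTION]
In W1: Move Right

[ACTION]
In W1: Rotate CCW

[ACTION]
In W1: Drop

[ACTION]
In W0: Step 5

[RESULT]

Score:                  ┃━━━━━┓          
0                       ┃     ┃          
                        ┃─────┨          
                        ┃     ┃          
                        ┃·····┃          
━━━━━━━━━━━━━━━━━━━━━━━━┛·····┃          
       ┃···············███····┃          
       ┃···········███··█···██┃          
       ┃··········████·█···█·█┃          
       ┃·········█·····█···█·█┃          
       ┃········█····█·····█·█┃          
       ┃·██······█████·······█┃          
       ┗━━━━━━━━━━━━━━━━━━━━━━┛          
                                         
                                         
                                         
                                         
                                         
                                         
                                         
                                         
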